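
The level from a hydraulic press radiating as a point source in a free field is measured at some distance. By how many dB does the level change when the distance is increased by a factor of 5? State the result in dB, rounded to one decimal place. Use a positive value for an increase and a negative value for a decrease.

-14.0 dB

Point-source spreading: ΔL = −20·log₁₀(r₂/r₁).
ΔL = −20·log₁₀(5) = -13.98 dB.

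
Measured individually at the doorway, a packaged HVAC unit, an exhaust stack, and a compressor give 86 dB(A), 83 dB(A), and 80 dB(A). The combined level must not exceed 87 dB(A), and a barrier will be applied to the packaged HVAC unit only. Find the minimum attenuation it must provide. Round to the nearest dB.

3 dB

Fixed contribution from the other sources: Σ 10^(L/10) = 10^(83/10) + 10^(80/10) = 2.995e+08 (84.76 dB(A)).
The limit corresponds to 10^(87/10) = 5.012e+08; subtracting the fixed part leaves 2.017e+08 for the packaged HVAC unit, i.e. 83.05 dB(A).
So the packaged HVAC unit must be reduced from 86 to 83.05 dB(A): IL = 2.95 dB.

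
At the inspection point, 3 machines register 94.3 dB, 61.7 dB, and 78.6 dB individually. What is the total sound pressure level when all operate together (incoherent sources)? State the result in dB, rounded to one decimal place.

For uncorrelated sources the intensities add, so convert each level to linear form, sum, and take 10·log₁₀ of the total.
Σ 10^(L/10) = 10^(94.3/10) + 10^(61.7/10) + 10^(78.6/10) = 2.765e+09.
L_total = 10·log₁₀(2.765e+09) = 94.42 dB.

94.4 dB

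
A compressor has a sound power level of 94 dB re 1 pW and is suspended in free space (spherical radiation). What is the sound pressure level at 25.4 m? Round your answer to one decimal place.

54.9 dB

L_p = L_w − 10·log₁₀(4π·r²) with r = 25.4 m.
4π·r² = 8107 m², 10·log₁₀ of that is 39.089 dB.
L_p = 94 − 39.089 = 54.91 dB.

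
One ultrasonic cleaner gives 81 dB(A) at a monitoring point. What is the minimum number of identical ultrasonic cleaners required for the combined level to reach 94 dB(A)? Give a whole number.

20

Need L₁ + 10·log₁₀ N ≥ 94, i.e. log₁₀ N ≥ 1.30.
N ≥ 10^(13.0/10) = 19.953, so N = 20.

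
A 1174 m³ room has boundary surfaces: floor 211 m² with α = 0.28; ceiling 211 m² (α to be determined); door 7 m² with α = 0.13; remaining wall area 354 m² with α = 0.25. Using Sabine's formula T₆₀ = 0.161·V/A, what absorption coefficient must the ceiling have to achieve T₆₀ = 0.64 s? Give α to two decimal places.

0.70

A = 0.161·V/T₆₀ = 0.161·1174/0.64 = 295.33 m² sabins.
Absorption from the other surfaces = 211·0.28 + 7·0.13 + 354·0.25 = 148.49 m², so the ceiling must supply 146.84 m² over 211 m².
α = 146.84/211 = 0.696.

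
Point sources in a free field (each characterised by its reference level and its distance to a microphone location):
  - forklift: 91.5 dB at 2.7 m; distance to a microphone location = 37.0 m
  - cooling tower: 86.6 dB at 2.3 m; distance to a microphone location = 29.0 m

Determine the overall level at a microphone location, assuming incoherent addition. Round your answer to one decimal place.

70.2 dB

First find each source's level at the receiver (point-source: −20·log₁₀(r/r_ref)), then combine on an intensity basis.
forklift: 91.5 − 20·log₁₀(37.0/2.7) = 91.5 − 22.74 = 68.76 dB.
cooling tower: 86.6 − 20·log₁₀(29.0/2.3) = 86.6 − 22.01 = 64.59 dB.
Σ 10^(L/10) = 1.040e+07 → L_total = 10·log₁₀(1.040e+07) = 70.17 dB.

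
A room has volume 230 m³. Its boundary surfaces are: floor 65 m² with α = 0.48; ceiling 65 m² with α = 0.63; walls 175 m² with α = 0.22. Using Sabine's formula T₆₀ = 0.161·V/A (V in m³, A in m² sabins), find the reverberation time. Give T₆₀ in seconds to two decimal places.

0.33 s

A = Σ Sᵢαᵢ = 65·0.48 + 65·0.63 + 175·0.22 = 110.65 m².
T₆₀ = 0.161 × 230 / 110.65 = 0.335 s.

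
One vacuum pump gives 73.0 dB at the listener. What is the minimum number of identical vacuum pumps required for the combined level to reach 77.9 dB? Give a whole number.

N identical sources give L₁ + 10·log₁₀ N, so require 10·log₁₀ N ≥ 77.9 − 73.0 = 4.9 dB.
N ≥ 10^(4.9/10) = 3.090, so N = 4.

4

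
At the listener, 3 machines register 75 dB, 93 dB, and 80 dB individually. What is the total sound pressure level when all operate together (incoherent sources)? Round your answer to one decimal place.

Incoherent sources combine by intensity addition: L_total = 10·log₁₀(Σ 10^(L_i/10)).
Σ 10^(L/10) = 10^(75/10) + 10^(93/10) + 10^(80/10) = 2.127e+09.
L_total = 10·log₁₀(2.127e+09) = 93.28 dB.

93.3 dB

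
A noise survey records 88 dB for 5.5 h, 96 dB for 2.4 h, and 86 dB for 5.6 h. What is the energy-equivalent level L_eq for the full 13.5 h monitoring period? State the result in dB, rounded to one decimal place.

90.5 dB

L_eq = 10·log₁₀[(1/T)·Σ tᵢ·10^(Lᵢ/10)] with T = 13.5 h.
Σ tᵢ·10^(Lᵢ/10) = 5.5·10^(88/10) + 2.4·10^(96/10) + 5.6·10^(86/10) = 1.525e+10.
L_eq = 10·log₁₀(1.525e+10/13.5) = 90.53 dB.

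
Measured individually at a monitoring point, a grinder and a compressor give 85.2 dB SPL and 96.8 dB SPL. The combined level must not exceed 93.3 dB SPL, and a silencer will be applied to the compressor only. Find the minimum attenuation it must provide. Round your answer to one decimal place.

Fixed contribution from the other source: Σ 10^(L/10) = 10^(85.2/10) = 3.311e+08 (85.20 dB SPL).
The limit corresponds to 10^(93.3/10) = 2.138e+09; subtracting the fixed part leaves 1.807e+09 for the compressor, i.e. 92.57 dB SPL.
So the compressor must be reduced from 96.8 to 92.57 dB SPL: IL = 4.23 dB.

4.2 dB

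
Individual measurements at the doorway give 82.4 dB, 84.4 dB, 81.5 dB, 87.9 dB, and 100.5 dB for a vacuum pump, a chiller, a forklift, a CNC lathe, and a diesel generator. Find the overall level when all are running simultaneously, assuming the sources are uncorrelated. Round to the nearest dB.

101 dB

Incoherent sources combine by intensity addition: L_total = 10·log₁₀(Σ 10^(L_i/10)).
Σ 10^(L/10) = 10^(82.4/10) + 10^(84.4/10) + 10^(81.5/10) + 10^(87.9/10) + 10^(100.5/10) = 1.243e+10.
L_total = 10·log₁₀(1.243e+10) = 100.94 dB.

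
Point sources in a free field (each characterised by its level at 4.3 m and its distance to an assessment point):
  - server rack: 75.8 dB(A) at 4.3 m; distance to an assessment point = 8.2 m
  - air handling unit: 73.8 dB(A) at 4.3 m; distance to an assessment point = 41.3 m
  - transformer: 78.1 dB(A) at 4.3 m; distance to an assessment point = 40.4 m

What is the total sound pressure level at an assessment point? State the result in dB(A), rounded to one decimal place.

Apply inverse-square spreading to bring every level to the receiver, then sum 10^(L/10).
server rack: 75.8 − 20·log₁₀(8.2/4.3) = 75.8 − 5.61 = 70.19 dB(A).
air handling unit: 73.8 − 20·log₁₀(41.3/4.3) = 73.8 − 19.65 = 54.15 dB(A).
transformer: 78.1 − 20·log₁₀(40.4/4.3) = 78.1 − 19.46 = 58.64 dB(A).
Σ 10^(L/10) = 1.145e+07 → L_total = 10·log₁₀(1.145e+07) = 70.59 dB(A).

70.6 dB(A)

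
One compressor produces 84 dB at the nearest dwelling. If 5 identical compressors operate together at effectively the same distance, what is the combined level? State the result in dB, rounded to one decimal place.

With 5 equal, uncorrelated contributions the intensity is 5× that of one unit, giving a rise of 10·log₁₀ 5.
L_total = 84 + 10·log₁₀(5) = 84 + 6.990 = 90.99 dB.

91.0 dB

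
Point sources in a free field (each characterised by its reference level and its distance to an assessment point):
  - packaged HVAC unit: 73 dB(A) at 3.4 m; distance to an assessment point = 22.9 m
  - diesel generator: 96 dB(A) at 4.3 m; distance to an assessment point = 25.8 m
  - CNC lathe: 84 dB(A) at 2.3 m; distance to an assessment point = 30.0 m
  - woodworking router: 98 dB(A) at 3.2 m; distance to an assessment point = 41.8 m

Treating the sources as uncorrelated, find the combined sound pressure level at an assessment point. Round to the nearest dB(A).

Propagate each source to the receiver with L = L_ref − 20·log₁₀(r/r_ref), then add intensities.
packaged HVAC unit: 73 − 20·log₁₀(22.9/3.4) = 73 − 16.57 = 56.43 dB(A).
diesel generator: 96 − 20·log₁₀(25.8/4.3) = 96 − 15.56 = 80.44 dB(A).
CNC lathe: 84 − 20·log₁₀(30.0/2.3) = 84 − 22.31 = 61.69 dB(A).
woodworking router: 98 − 20·log₁₀(41.8/3.2) = 98 − 22.32 = 75.68 dB(A).
Σ 10^(L/10) = 1.495e+08 → L_total = 10·log₁₀(1.495e+08) = 81.75 dB(A).

82 dB(A)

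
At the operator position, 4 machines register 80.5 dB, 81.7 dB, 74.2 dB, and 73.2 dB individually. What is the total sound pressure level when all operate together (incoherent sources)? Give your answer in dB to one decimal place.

84.9 dB

Incoherent sources combine by intensity addition: L_total = 10·log₁₀(Σ 10^(L_i/10)).
Σ 10^(L/10) = 10^(80.5/10) + 10^(81.7/10) + 10^(74.2/10) + 10^(73.2/10) = 3.073e+08.
L_total = 10·log₁₀(3.073e+08) = 84.88 dB.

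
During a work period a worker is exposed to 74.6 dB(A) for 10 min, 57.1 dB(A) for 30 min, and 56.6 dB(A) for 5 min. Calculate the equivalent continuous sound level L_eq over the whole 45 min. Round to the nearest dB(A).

68 dB(A)

Weight each interval's intensity by its duration and average over T = 45 min:
Σ tᵢ·10^(Lᵢ/10) = 10·10^(74.6/10) + 30·10^(57.1/10) + 5·10^(56.6/10) = 3.061e+08.
L_eq = 10·log₁₀(3.061e+08/45) = 68.33 dB(A).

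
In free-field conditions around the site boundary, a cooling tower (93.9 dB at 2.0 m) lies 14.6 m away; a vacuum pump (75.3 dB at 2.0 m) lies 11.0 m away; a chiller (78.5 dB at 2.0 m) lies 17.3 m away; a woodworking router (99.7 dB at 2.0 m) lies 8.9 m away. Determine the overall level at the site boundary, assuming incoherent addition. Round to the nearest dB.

87 dB

First find each source's level at the receiver (point-source: −20·log₁₀(r/r_ref)), then combine on an intensity basis.
cooling tower: 93.9 − 20·log₁₀(14.6/2.0) = 93.9 − 17.27 = 76.63 dB.
vacuum pump: 75.3 − 20·log₁₀(11.0/2.0) = 75.3 − 14.81 = 60.49 dB.
chiller: 78.5 − 20·log₁₀(17.3/2.0) = 78.5 − 18.74 = 59.76 dB.
woodworking router: 99.7 − 20·log₁₀(8.9/2.0) = 99.7 − 12.97 = 86.73 dB.
Σ 10^(L/10) = 5.194e+08 → L_total = 10·log₁₀(5.194e+08) = 87.16 dB.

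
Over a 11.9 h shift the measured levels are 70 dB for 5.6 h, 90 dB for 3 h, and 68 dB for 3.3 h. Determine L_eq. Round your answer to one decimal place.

The energy average is taken in the linear domain: L_eq = 10·log₁₀[(Σ tᵢ·10^(Lᵢ/10))/T], T = 11.9 h.
Σ tᵢ·10^(Lᵢ/10) = 5.6·10^(70/10) + 3·10^(90/10) + 3.3·10^(68/10) = 3.077e+09.
L_eq = 10·log₁₀(3.077e+09/11.9) = 84.13 dB.

84.1 dB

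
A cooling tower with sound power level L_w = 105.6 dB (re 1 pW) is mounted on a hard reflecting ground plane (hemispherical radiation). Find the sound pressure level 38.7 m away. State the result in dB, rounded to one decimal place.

Free-field hemispherical radiation: L_p = L_w − 10·log₁₀(2π·r²), r = 38.7 m.
2π·r² = 9410 m², 10·log₁₀ of that is 39.736 dB.
L_p = 105.6 − 39.736 = 65.86 dB.

65.9 dB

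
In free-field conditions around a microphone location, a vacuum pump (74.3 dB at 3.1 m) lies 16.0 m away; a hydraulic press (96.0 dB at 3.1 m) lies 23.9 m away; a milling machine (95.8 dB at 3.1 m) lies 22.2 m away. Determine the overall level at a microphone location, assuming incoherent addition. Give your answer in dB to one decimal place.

Apply inverse-square spreading to bring every level to the receiver, then sum 10^(L/10).
vacuum pump: 74.3 − 20·log₁₀(16.0/3.1) = 74.3 − 14.26 = 60.04 dB.
hydraulic press: 96.0 − 20·log₁₀(23.9/3.1) = 96.0 − 17.74 = 78.26 dB.
milling machine: 95.8 − 20·log₁₀(22.2/3.1) = 95.8 − 17.10 = 78.70 dB.
Σ 10^(L/10) = 1.421e+08 → L_total = 10·log₁₀(1.421e+08) = 81.53 dB.

81.5 dB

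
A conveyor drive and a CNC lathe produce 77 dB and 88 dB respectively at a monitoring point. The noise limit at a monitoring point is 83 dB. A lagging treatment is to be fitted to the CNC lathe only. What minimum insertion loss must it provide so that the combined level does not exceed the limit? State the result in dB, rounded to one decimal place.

Fixed contribution from the other source: Σ 10^(L/10) = 10^(77/10) = 5.012e+07 (77.00 dB).
To meet 83 dB overall, the treated CNC lathe may contribute at most 10^(83/10) − 5.012e+07 = 1.494e+08, i.e. 81.74 dB.
Required insertion loss = 88 − 81.74 = 6.26 dB.

6.3 dB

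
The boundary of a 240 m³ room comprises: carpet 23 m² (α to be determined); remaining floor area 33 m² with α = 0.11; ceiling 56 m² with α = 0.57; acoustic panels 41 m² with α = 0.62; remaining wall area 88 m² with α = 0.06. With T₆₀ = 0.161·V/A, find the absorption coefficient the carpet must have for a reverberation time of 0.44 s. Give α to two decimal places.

0.94

A = 0.161·V/T₆₀ = 0.161·240/0.44 = 87.82 m² sabins.
Absorption from the other surfaces = 33·0.11 + 56·0.57 + 41·0.62 + 88·0.06 = 66.25 m², so the carpet must supply 21.57 m² over 23 m².
α = 21.57/23 = 0.938.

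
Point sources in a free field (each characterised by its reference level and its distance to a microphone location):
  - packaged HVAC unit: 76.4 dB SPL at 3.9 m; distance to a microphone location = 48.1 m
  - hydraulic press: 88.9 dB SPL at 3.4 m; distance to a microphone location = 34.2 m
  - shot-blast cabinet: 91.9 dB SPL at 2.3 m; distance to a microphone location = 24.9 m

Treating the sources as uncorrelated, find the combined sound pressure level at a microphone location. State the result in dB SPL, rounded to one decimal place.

First find each source's level at the receiver (point-source: −20·log₁₀(r/r_ref)), then combine on an intensity basis.
packaged HVAC unit: 76.4 − 20·log₁₀(48.1/3.9) = 76.4 − 21.82 = 54.58 dB SPL.
hydraulic press: 88.9 − 20·log₁₀(34.2/3.4) = 88.9 − 20.05 = 68.85 dB SPL.
shot-blast cabinet: 91.9 − 20·log₁₀(24.9/2.3) = 91.9 − 20.69 = 71.21 dB SPL.
Σ 10^(L/10) = 2.117e+07 → L_total = 10·log₁₀(2.117e+07) = 73.26 dB SPL.

73.3 dB SPL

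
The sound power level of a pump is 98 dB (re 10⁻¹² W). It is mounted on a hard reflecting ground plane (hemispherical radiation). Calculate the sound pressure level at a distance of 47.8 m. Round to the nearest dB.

56 dB

Free-field hemispherical radiation: L_p = L_w − 10·log₁₀(2π·r²), r = 47.8 m.
2π·r² = 1.436e+04 m², 10·log₁₀ of that is 41.570 dB.
L_p = 98 − 41.570 = 56.43 dB.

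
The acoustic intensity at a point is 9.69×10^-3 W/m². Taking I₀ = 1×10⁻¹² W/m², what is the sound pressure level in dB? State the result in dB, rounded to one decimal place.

99.9 dB

I/I₀ = 9.69×10^-3/10⁻¹² = 9.69×10^9, and L = 10·log₁₀(I/I₀).
L = 10·(0.9863 + 9) = 99.86 dB.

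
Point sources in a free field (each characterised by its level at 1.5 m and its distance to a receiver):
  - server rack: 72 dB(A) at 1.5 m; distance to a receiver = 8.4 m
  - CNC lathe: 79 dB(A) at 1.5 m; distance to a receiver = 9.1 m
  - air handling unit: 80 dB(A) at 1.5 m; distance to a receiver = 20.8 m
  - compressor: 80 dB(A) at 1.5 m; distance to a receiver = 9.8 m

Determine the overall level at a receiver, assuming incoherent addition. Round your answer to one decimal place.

67.4 dB(A)

Apply inverse-square spreading to bring every level to the receiver, then sum 10^(L/10).
server rack: 72 − 20·log₁₀(8.4/1.5) = 72 − 14.96 = 57.04 dB(A).
CNC lathe: 79 − 20·log₁₀(9.1/1.5) = 79 − 15.66 = 63.34 dB(A).
air handling unit: 80 − 20·log₁₀(20.8/1.5) = 80 − 22.84 = 57.16 dB(A).
compressor: 80 − 20·log₁₀(9.8/1.5) = 80 − 16.30 = 63.70 dB(A).
Σ 10^(L/10) = 5.526e+06 → L_total = 10·log₁₀(5.526e+06) = 67.42 dB(A).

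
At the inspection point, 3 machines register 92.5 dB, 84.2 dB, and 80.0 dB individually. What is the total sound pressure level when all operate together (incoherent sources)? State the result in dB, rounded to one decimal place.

93.3 dB

Incoherent sources combine by intensity addition: L_total = 10·log₁₀(Σ 10^(L_i/10)).
Σ 10^(L/10) = 10^(92.5/10) + 10^(84.2/10) + 10^(80.0/10) = 2.141e+09.
L_total = 10·log₁₀(2.141e+09) = 93.31 dB.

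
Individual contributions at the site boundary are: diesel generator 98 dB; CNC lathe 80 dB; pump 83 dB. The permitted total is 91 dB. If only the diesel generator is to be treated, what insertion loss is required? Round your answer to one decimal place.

8.2 dB

Everything except the diesel generator sums to 10^(80/10) + 10^(83/10) = 2.995e+08 in linear terms, 84.76 dB.
The limit corresponds to 10^(91/10) = 1.259e+09; subtracting the fixed part leaves 9.594e+08 for the diesel generator, i.e. 89.82 dB.
Required insertion loss = 98 − 89.82 = 8.18 dB.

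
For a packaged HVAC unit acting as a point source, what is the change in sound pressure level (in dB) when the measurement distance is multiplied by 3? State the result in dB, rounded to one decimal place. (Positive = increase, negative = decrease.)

With spherical spreading the level changes by −20·log₁₀(r₂/r₁).
ΔL = −20·log₁₀(3) = -9.54 dB.

-9.5 dB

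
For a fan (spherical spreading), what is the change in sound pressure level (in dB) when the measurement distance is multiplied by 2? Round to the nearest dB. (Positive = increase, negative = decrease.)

Point-source spreading: ΔL = −20·log₁₀(r₂/r₁).
ΔL = −20·log₁₀(2) = -6.02 dB.

-6 dB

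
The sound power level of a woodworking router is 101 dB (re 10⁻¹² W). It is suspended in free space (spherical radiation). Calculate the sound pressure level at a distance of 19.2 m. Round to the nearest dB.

64 dB

L_p = L_w − 10·log₁₀(4π·r²) with r = 19.2 m.
4π·r² = 4632 m², 10·log₁₀ of that is 36.658 dB.
L_p = 101 − 36.658 = 64.34 dB.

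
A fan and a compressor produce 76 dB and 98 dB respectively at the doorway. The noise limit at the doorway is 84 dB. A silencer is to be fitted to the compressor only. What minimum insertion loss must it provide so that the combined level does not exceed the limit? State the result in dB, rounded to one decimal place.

14.7 dB

The untreated sources together contribute 10^(76/10) = 3.981e+07, i.e. 76.00 dB.
To meet 84 dB overall, the treated compressor may contribute at most 10^(84/10) − 3.981e+07 = 2.114e+08, i.e. 83.25 dB.
Required insertion loss = 98 − 83.25 = 14.75 dB.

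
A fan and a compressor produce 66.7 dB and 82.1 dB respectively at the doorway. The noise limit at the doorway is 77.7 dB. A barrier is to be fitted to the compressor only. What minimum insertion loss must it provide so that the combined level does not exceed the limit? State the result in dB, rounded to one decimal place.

The untreated sources together contribute 10^(66.7/10) = 4.677e+06, i.e. 66.70 dB.
To meet 77.7 dB overall, the treated compressor may contribute at most 10^(77.7/10) − 4.677e+06 = 5.421e+07, i.e. 77.34 dB.
Required insertion loss = 82.1 − 77.34 = 4.76 dB.

4.8 dB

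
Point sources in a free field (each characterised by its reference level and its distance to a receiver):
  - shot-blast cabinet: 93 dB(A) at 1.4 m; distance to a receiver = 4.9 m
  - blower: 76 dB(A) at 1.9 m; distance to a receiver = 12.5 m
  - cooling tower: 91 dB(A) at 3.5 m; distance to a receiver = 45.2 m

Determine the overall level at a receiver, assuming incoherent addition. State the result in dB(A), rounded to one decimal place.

First find each source's level at the receiver (point-source: −20·log₁₀(r/r_ref)), then combine on an intensity basis.
shot-blast cabinet: 93 − 20·log₁₀(4.9/1.4) = 93 − 10.88 = 82.12 dB(A).
blower: 76 − 20·log₁₀(12.5/1.9) = 76 − 16.36 = 59.64 dB(A).
cooling tower: 91 − 20·log₁₀(45.2/3.5) = 91 − 22.22 = 68.78 dB(A).
Σ 10^(L/10) = 1.713e+08 → L_total = 10·log₁₀(1.713e+08) = 82.34 dB(A).

82.3 dB(A)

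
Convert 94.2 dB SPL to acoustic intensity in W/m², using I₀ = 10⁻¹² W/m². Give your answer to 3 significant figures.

I = I₀·10^(L/10) = 10⁻¹² × 10^(94.2/10) = 10^(-2.580).

0.00263 W/m²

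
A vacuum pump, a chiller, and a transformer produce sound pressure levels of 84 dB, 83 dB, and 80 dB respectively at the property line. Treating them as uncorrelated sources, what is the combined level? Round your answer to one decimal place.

87.4 dB

For uncorrelated sources the intensities add, so convert each level to linear form, sum, and take 10·log₁₀ of the total.
Σ 10^(L/10) = 10^(84/10) + 10^(83/10) + 10^(80/10) = 5.507e+08.
L_total = 10·log₁₀(5.507e+08) = 87.41 dB.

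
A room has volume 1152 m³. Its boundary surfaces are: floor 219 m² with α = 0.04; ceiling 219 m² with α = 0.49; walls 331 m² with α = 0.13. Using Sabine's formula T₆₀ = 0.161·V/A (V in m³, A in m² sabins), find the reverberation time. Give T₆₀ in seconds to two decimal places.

1.17 s

A = Σ Sᵢαᵢ = 219·0.04 + 219·0.49 + 331·0.13 = 159.10 m².
T₆₀ = 0.161 × 1152 / 159.10 = 1.166 s.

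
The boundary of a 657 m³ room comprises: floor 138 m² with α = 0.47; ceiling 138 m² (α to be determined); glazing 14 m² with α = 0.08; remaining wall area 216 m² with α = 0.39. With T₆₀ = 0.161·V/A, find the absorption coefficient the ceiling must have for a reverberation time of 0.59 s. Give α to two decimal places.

0.21

A = 0.161·V/T₆₀ = 0.161·657/0.59 = 179.28 m² sabins.
Absorption from the other surfaces = 138·0.47 + 14·0.08 + 216·0.39 = 150.22 m², so the ceiling must supply 29.06 m² over 138 m².
α = 29.06/138 = 0.211.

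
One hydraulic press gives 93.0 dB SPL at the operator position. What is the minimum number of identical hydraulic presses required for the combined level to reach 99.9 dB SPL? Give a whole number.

Need L₁ + 10·log₁₀ N ≥ 99.9, i.e. log₁₀ N ≥ 0.69.
N ≥ 10^(6.9/10) = 4.898, so N = 5.

5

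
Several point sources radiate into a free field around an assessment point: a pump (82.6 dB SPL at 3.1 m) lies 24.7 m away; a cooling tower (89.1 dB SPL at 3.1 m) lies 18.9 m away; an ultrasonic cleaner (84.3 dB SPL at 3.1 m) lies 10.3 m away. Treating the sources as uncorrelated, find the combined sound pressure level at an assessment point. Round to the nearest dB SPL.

Propagate each source to the receiver with L = L_ref − 20·log₁₀(r/r_ref), then add intensities.
pump: 82.6 − 20·log₁₀(24.7/3.1) = 82.6 − 18.03 = 64.57 dB SPL.
cooling tower: 89.1 − 20·log₁₀(18.9/3.1) = 89.1 − 15.70 = 73.40 dB SPL.
ultrasonic cleaner: 84.3 − 20·log₁₀(10.3/3.1) = 84.3 − 10.43 = 73.87 dB SPL.
Σ 10^(L/10) = 4.911e+07 → L_total = 10·log₁₀(4.911e+07) = 76.91 dB SPL.

77 dB SPL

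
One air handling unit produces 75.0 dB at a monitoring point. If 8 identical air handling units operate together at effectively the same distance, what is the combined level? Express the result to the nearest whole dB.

With 8 equal, uncorrelated contributions the intensity is 8× that of one unit, giving a rise of 10·log₁₀ 8.
L_total = 75.0 + 10·log₁₀(8) = 75.0 + 9.031 = 84.03 dB.

84 dB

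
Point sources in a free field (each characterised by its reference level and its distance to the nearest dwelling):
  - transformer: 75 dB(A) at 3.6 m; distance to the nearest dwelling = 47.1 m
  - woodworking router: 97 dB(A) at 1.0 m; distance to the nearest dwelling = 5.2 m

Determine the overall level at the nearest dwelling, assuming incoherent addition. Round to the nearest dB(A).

83 dB(A)

First find each source's level at the receiver (point-source: −20·log₁₀(r/r_ref)), then combine on an intensity basis.
transformer: 75 − 20·log₁₀(47.1/3.6) = 75 − 22.33 = 52.67 dB(A).
woodworking router: 97 − 20·log₁₀(5.2/1.0) = 97 − 14.32 = 82.68 dB(A).
Σ 10^(L/10) = 1.855e+08 → L_total = 10·log₁₀(1.855e+08) = 82.68 dB(A).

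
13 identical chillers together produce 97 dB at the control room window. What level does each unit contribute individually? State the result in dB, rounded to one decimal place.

85.9 dB

Dividing the total intensity by 13 lowers the level by 10·log₁₀ 13 = 11.139 dB: L₁ = 97 − 11.139.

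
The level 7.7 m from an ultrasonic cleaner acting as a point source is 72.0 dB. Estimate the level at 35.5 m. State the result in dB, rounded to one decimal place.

Point-source attenuation: ΔL = 20·log₁₀(r₂/r₁) = 20·log₁₀(35.5/7.7) = 13.275 dB.
L₂ = 72.0 − 20·log₁₀(35.5/7.7) = 72.0 − 13.275 = 58.73 dB.

58.7 dB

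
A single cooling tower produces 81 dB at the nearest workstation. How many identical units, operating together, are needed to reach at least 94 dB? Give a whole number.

N identical sources give L₁ + 10·log₁₀ N, so require 10·log₁₀ N ≥ 94 − 81 = 13.0 dB.
N ≥ 10^(13.0/10) = 19.953, so N = 20.

20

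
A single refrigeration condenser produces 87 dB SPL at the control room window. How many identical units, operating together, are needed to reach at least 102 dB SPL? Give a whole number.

32

The shortfall is 102 − 87 = 15.0 dB, and N units add 10·log₁₀ N, so need 10·log₁₀ N ≥ 15.0.
N ≥ 10^(15.0/10) = 31.623, so N = 32.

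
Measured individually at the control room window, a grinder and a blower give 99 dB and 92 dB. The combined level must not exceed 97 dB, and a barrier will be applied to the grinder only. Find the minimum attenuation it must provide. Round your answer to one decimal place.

The untreated sources together contribute 10^(92/10) = 1.585e+09, i.e. 92.00 dB.
To meet 97 dB overall, the treated grinder may contribute at most 10^(97/10) − 1.585e+09 = 3.427e+09, i.e. 95.35 dB.
So the grinder must be reduced from 99 to 95.35 dB: IL = 3.65 dB.

3.7 dB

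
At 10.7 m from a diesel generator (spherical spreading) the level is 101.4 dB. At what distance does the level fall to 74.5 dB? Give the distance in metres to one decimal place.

For a point source L₁ − L₂ = 20·log₁₀(r₂/r₁), so r₂ = r₁·10^((L₁−L₂)/20).
r₂ = 10.7·10^((101.4−74.5)/20) = 10.7·10^(26.9/20) = 236.80 m.

236.8 m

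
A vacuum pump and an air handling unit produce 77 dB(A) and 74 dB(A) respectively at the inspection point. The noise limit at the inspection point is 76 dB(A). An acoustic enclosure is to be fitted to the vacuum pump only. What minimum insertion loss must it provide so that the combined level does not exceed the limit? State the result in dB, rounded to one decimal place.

The untreated sources together contribute 10^(74/10) = 2.512e+07, i.e. 74.00 dB(A).
The limit corresponds to 10^(76/10) = 3.981e+07; subtracting the fixed part leaves 1.469e+07 for the vacuum pump, i.e. 71.67 dB(A).
Required insertion loss = 77 − 71.67 = 5.33 dB.

5.3 dB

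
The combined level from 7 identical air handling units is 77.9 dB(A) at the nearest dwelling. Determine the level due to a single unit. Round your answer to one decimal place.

7 equal contributions raise the level by 10·log₁₀ 7 = 8.451 dB, so each unit alone gives 77.9 − 8.451.

69.4 dB(A)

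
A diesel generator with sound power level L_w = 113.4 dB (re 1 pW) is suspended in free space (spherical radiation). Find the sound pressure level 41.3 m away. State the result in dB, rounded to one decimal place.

L_p = L_w − 10·log₁₀(4π·r²) with r = 41.3 m.
4π·r² = 2.143e+04 m², 10·log₁₀ of that is 43.311 dB.
L_p = 113.4 − 43.311 = 70.09 dB.

70.1 dB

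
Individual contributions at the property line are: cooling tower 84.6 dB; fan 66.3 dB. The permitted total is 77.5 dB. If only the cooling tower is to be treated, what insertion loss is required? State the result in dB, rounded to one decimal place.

Everything except the cooling tower sums to 10^(66.3/10) = 4.266e+06 in linear terms, 66.30 dB.
The limit corresponds to 10^(77.5/10) = 5.623e+07; subtracting the fixed part leaves 5.197e+07 for the cooling tower, i.e. 77.16 dB.
So the cooling tower must be reduced from 84.6 to 77.16 dB: IL = 7.44 dB.

7.4 dB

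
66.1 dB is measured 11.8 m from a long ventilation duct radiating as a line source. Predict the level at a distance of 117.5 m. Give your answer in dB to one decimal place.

56.1 dB

Line-source attenuation: ΔL = 10·log₁₀(r₂/r₁) = 10·log₁₀(117.5/11.8) = 9.982 dB.
L₂ = 66.1 − 10·log₁₀(117.5/11.8) = 66.1 − 9.982 = 56.12 dB.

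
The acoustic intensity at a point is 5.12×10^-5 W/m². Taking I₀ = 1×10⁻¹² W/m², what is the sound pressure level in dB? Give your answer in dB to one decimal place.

77.1 dB

L = 10·log₁₀(I/I₀) = 10·log₁₀(5.12×10^-5/10⁻¹²) = 10·log₁₀(5.12×10^7).
L = 10·(0.7093 + 7) = 77.09 dB.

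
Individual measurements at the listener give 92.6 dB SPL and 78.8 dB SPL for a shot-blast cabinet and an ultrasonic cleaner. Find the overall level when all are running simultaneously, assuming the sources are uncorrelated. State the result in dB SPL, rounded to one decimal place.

92.8 dB SPL

For uncorrelated sources the intensities add, so convert each level to linear form, sum, and take 10·log₁₀ of the total.
Σ 10^(L/10) = 10^(92.6/10) + 10^(78.8/10) = 1.896e+09.
L_total = 10·log₁₀(1.896e+09) = 92.78 dB SPL.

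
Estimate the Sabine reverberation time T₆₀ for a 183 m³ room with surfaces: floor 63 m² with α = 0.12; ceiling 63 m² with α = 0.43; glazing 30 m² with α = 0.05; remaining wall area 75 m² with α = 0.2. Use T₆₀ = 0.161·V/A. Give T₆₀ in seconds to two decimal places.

Total absorption A = 63·0.12 + 63·0.43 + 30·0.05 + 75·0.2 = 51.15 m² sabins.
T₆₀ = 0.161·V/A = 0.161·183/51.15 = 0.576 s.

0.58 s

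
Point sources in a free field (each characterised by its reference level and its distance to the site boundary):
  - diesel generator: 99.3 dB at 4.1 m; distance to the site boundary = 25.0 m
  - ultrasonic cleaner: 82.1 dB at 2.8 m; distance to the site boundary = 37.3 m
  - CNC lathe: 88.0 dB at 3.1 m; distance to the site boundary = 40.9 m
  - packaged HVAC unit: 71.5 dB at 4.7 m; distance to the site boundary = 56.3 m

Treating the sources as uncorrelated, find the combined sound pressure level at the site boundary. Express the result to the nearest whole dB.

84 dB

Apply inverse-square spreading to bring every level to the receiver, then sum 10^(L/10).
diesel generator: 99.3 − 20·log₁₀(25.0/4.1) = 99.3 − 15.70 = 83.60 dB.
ultrasonic cleaner: 82.1 − 20·log₁₀(37.3/2.8) = 82.1 − 22.49 = 59.61 dB.
CNC lathe: 88.0 − 20·log₁₀(40.9/3.1) = 88.0 − 22.41 = 65.59 dB.
packaged HVAC unit: 71.5 − 20·log₁₀(56.3/4.7) = 71.5 − 21.57 = 49.93 dB.
Σ 10^(L/10) = 2.336e+08 → L_total = 10·log₁₀(2.336e+08) = 83.68 dB.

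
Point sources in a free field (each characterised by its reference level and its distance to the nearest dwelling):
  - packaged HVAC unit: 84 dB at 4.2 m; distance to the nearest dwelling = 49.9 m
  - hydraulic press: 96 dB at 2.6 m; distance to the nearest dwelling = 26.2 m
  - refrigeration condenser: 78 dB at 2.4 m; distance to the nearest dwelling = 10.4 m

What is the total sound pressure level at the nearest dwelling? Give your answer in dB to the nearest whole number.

Propagate each source to the receiver with L = L_ref − 20·log₁₀(r/r_ref), then add intensities.
packaged HVAC unit: 84 − 20·log₁₀(49.9/4.2) = 84 − 21.50 = 62.50 dB.
hydraulic press: 96 − 20·log₁₀(26.2/2.6) = 96 − 20.07 = 75.93 dB.
refrigeration condenser: 78 − 20·log₁₀(10.4/2.4) = 78 − 12.74 = 65.26 dB.
Σ 10^(L/10) = 4.434e+07 → L_total = 10·log₁₀(4.434e+07) = 76.47 dB.

76 dB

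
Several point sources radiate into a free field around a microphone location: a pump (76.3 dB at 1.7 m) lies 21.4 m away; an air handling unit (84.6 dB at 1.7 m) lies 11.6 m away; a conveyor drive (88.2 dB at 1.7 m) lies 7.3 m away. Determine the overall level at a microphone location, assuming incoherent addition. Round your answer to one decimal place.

76.3 dB

First find each source's level at the receiver (point-source: −20·log₁₀(r/r_ref)), then combine on an intensity basis.
pump: 76.3 − 20·log₁₀(21.4/1.7) = 76.3 − 22.00 = 54.30 dB.
air handling unit: 84.6 − 20·log₁₀(11.6/1.7) = 84.6 − 16.68 = 67.92 dB.
conveyor drive: 88.2 − 20·log₁₀(7.3/1.7) = 88.2 − 12.66 = 75.54 dB.
Σ 10^(L/10) = 4.229e+07 → L_total = 10·log₁₀(4.229e+07) = 76.26 dB.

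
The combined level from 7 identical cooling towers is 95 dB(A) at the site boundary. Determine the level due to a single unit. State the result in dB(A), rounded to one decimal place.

7 equal contributions raise the level by 10·log₁₀ 7 = 8.451 dB, so each unit alone gives 95 − 8.451.

86.5 dB(A)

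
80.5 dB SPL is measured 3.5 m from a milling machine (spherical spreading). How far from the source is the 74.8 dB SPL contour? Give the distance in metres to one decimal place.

Point-source spreading drops the level by 20·log₁₀(r₂/r₁); inverting, r₂/r₁ = 10^(ΔL/20).
r₂ = 3.5·10^((80.5−74.8)/20) = 3.5·10^(5.7/20) = 6.75 m.

6.7 m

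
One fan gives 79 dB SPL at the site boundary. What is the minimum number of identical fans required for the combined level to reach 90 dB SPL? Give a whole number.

13

N identical sources give L₁ + 10·log₁₀ N, so require 10·log₁₀ N ≥ 90 − 79 = 11.0 dB.
N ≥ 10^(11.0/10) = 12.589, so N = 13.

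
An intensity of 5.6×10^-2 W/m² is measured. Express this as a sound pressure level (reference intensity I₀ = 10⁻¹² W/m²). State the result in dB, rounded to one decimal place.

107.5 dB

I/I₀ = 5.6×10^-2/10⁻¹² = 5.6×10^10, and L = 10·log₁₀(I/I₀).
L = 10·(0.7482 + 10) = 107.48 dB.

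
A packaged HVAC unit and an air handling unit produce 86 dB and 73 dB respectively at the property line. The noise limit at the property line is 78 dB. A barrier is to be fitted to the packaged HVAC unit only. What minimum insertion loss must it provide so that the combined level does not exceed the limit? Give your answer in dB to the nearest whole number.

10 dB

Everything except the packaged HVAC unit sums to 10^(73/10) = 1.995e+07 in linear terms, 73.00 dB.
To meet 78 dB overall, the treated packaged HVAC unit may contribute at most 10^(78/10) − 1.995e+07 = 4.314e+07, i.e. 76.35 dB.
So the packaged HVAC unit must be reduced from 86 to 76.35 dB: IL = 9.65 dB.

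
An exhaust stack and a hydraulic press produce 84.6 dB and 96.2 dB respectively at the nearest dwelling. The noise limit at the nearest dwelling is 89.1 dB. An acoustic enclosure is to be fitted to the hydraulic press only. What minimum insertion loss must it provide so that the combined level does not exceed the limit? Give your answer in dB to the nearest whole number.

Everything except the hydraulic press sums to 10^(84.6/10) = 2.884e+08 in linear terms, 84.60 dB.
To meet 89.1 dB overall, the treated hydraulic press may contribute at most 10^(89.1/10) − 2.884e+08 = 5.244e+08, i.e. 87.20 dB.
So the hydraulic press must be reduced from 96.2 to 87.20 dB: IL = 9.00 dB.

9 dB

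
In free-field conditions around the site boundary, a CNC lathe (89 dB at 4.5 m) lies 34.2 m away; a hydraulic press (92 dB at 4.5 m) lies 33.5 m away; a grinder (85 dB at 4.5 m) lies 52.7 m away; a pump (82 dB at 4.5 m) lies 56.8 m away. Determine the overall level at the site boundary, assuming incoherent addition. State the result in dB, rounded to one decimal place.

Propagate each source to the receiver with L = L_ref − 20·log₁₀(r/r_ref), then add intensities.
CNC lathe: 89 − 20·log₁₀(34.2/4.5) = 89 − 17.62 = 71.38 dB.
hydraulic press: 92 − 20·log₁₀(33.5/4.5) = 92 − 17.44 = 74.56 dB.
grinder: 85 − 20·log₁₀(52.7/4.5) = 85 − 21.37 = 63.63 dB.
pump: 82 − 20·log₁₀(56.8/4.5) = 82 − 22.02 = 59.98 dB.
Σ 10^(L/10) = 4.565e+07 → L_total = 10·log₁₀(4.565e+07) = 76.59 dB.

76.6 dB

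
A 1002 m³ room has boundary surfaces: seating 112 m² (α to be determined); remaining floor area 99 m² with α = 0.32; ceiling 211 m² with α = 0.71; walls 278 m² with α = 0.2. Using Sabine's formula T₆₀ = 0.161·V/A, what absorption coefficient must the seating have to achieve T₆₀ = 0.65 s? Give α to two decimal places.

0.10

A = 0.161·V/T₆₀ = 0.161·1002/0.65 = 248.19 m² sabins.
Absorption from the other surfaces = 99·0.32 + 211·0.71 + 278·0.2 = 237.09 m², so the seating must supply 11.10 m² over 112 m².
α = 11.10/112 = 0.099.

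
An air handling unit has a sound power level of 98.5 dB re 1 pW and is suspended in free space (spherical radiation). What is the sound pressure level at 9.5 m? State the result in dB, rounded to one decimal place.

Free-field spherical radiation: L_p = L_w − 10·log₁₀(4π·r²), r = 9.5 m.
4π·r² = 1134 m², 10·log₁₀ of that is 30.547 dB.
L_p = 98.5 − 30.547 = 67.95 dB.

68.0 dB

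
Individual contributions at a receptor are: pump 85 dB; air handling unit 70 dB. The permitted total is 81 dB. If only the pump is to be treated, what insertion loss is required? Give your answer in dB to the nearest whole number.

Everything except the pump sums to 10^(70/10) = 1.000e+07 in linear terms, 70.00 dB.
The limit corresponds to 10^(81/10) = 1.259e+08; subtracting the fixed part leaves 1.159e+08 for the pump, i.e. 80.64 dB.
So the pump must be reduced from 85 to 80.64 dB: IL = 4.36 dB.

4 dB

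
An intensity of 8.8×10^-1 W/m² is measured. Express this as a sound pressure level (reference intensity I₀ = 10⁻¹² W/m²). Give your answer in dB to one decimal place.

119.4 dB

Dividing by I₀ shifts the exponent by 12: I/I₀ = 8.8×10^11.
L = 10·(0.9445 + 11) = 119.44 dB.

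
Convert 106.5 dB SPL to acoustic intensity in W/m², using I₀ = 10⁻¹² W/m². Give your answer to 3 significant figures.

I = I₀·10^(L/10) = 10⁻¹² × 10^(106.5/10) = 10^(-1.350).

0.0447 W/m²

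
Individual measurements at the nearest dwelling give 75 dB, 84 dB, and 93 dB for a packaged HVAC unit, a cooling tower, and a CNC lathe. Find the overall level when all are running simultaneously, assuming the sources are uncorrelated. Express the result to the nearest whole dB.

94 dB

For uncorrelated sources the intensities add, so convert each level to linear form, sum, and take 10·log₁₀ of the total.
Σ 10^(L/10) = 10^(75/10) + 10^(84/10) + 10^(93/10) = 2.278e+09.
L_total = 10·log₁₀(2.278e+09) = 93.58 dB.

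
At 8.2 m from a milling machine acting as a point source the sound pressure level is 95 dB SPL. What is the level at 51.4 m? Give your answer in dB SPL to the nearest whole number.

Point-source attenuation: ΔL = 20·log₁₀(r₂/r₁) = 20·log₁₀(51.4/8.2) = 15.943 dB.
L₂ = 95 − 20·log₁₀(51.4/8.2) = 95 − 15.943 = 79.06 dB SPL.

79 dB SPL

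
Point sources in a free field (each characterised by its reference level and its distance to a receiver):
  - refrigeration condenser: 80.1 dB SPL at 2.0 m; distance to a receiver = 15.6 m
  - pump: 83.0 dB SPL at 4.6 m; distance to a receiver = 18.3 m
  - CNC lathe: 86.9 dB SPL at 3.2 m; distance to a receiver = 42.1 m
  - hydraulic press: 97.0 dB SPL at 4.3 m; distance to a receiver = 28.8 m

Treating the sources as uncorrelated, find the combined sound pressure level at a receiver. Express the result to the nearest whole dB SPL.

Apply inverse-square spreading to bring every level to the receiver, then sum 10^(L/10).
refrigeration condenser: 80.1 − 20·log₁₀(15.6/2.0) = 80.1 − 17.84 = 62.26 dB SPL.
pump: 83.0 − 20·log₁₀(18.3/4.6) = 83.0 − 11.99 = 71.01 dB SPL.
CNC lathe: 86.9 − 20·log₁₀(42.1/3.2) = 86.9 − 22.38 = 64.52 dB SPL.
hydraulic press: 97.0 − 20·log₁₀(28.8/4.3) = 97.0 − 16.52 = 80.48 dB SPL.
Σ 10^(L/10) = 1.288e+08 → L_total = 10·log₁₀(1.288e+08) = 81.10 dB SPL.

81 dB SPL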